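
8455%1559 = 660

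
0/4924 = 0 = 0.00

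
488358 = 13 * 37566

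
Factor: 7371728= 2^4 * 7^1*13^1*61^1*83^1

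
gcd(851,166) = 1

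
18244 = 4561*4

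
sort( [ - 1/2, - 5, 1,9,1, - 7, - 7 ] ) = [ - 7, - 7,-5 , - 1/2 , 1, 1,9]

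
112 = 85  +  27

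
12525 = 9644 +2881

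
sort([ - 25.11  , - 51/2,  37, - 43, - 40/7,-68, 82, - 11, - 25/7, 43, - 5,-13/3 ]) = [ - 68, - 43, - 51/2, - 25.11, - 11, - 40/7, - 5, - 13/3, - 25/7  ,  37, 43,82 ] 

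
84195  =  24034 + 60161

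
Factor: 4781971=4781971^1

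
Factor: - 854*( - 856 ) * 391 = 2^4*7^1*17^1*23^1*61^1*107^1 = 285830384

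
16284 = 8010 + 8274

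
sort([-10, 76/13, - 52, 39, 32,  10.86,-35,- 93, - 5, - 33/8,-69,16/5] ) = [ - 93,-69,-52,-35,-10,-5, - 33/8, 16/5, 76/13, 10.86, 32,39]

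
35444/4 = 8861 = 8861.00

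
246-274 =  - 28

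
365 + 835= 1200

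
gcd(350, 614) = 2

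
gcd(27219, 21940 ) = 1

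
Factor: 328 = 2^3*41^1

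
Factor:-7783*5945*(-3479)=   5^1*7^2*29^1*41^1*43^1 * 71^1*181^1 = 160973103865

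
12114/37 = 327 + 15/37 = 327.41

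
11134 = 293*38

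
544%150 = 94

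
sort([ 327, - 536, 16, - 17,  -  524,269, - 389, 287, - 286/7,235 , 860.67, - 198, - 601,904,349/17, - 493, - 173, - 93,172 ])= [ - 601 ,-536,-524, - 493, - 389 , - 198 , - 173,  -  93, - 286/7, - 17, 16, 349/17,172,235, 269,287, 327 , 860.67,904] 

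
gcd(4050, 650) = 50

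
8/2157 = 8/2157 = 0.00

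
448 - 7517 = - 7069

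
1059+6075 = 7134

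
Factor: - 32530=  - 2^1*5^1 * 3253^1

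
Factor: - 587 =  - 587^1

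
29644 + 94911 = 124555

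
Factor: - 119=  - 7^1 * 17^1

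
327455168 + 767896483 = 1095351651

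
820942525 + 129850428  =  950792953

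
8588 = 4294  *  2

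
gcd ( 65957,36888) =1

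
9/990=1/110 = 0.01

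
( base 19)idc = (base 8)15145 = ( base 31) 70U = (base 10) 6757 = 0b1101001100101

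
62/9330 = 31/4665 = 0.01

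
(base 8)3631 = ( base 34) 1n7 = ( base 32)1sp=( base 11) 1509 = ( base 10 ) 1945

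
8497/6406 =8497/6406 = 1.33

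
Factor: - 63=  - 3^2*7^1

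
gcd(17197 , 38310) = 1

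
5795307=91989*63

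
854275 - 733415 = 120860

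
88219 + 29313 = 117532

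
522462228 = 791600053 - 269137825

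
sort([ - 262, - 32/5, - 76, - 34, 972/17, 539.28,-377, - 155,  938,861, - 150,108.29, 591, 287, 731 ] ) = [ - 377, - 262 , - 155 , - 150,  -  76 , - 34, - 32/5,972/17,108.29, 287, 539.28, 591,731, 861, 938]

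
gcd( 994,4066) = 2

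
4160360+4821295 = 8981655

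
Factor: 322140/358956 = 3^ ( - 1 )*5^1*7^1*13^(  -  1 ) = 35/39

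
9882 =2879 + 7003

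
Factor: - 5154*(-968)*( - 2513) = - 2^4*3^1*7^1*11^2 * 359^1 * 859^1 = - 12537537936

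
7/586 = 7/586= 0.01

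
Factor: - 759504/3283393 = -2^4*3^1*15823^1 * 3283393^(  -  1)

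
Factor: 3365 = 5^1*673^1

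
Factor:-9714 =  - 2^1*3^1 * 1619^1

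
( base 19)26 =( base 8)54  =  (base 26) 1i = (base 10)44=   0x2c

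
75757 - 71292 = 4465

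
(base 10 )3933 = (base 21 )8J6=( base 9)5350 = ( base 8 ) 7535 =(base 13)1A37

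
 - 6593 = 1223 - 7816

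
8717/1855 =4+ 1297/1855 = 4.70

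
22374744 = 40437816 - 18063072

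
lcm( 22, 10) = 110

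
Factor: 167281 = 409^2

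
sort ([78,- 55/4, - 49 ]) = [ - 49, - 55/4,78] 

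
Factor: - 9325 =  - 5^2*373^1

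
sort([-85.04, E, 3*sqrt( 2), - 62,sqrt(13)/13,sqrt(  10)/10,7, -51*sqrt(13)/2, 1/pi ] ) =[ - 51*sqrt( 13)/2, - 85.04, - 62, sqrt(13 ) /13, sqrt( 10 ) /10,1/pi, E, 3*sqrt ( 2), 7 ] 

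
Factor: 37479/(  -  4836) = -2^ ( - 2 )*31^1 = -31/4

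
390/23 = 390/23 =16.96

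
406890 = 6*67815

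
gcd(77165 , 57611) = 1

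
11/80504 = 11/80504 = 0.00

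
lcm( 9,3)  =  9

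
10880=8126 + 2754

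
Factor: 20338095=3^1*5^1* 23^1*167^1*353^1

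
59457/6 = 9909 + 1/2=   9909.50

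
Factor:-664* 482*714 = -2^5 * 3^1 * 7^1*17^1 * 83^1*241^1= -228514272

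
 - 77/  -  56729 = 77/56729=0.00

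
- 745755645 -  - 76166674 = -669588971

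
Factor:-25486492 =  - 2^2*6371623^1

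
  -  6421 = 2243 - 8664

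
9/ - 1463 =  - 1 + 1454/1463 = - 0.01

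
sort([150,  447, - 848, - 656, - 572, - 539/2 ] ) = [ - 848, - 656, -572, -539/2 , 150,447 ] 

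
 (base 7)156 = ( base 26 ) 3C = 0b1011010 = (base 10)90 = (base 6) 230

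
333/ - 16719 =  - 1 + 5462/5573 = - 0.02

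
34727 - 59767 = - 25040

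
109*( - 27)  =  -2943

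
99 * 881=87219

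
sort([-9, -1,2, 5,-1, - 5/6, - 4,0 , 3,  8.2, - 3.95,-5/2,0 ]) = [ - 9, - 4, - 3.95, - 5/2,-1, - 1 ,-5/6,0, 0 , 2 , 3, 5, 8.2 ] 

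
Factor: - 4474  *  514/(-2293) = 2299636/2293  =  2^2*257^1*2237^1*2293^( - 1 )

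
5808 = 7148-1340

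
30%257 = 30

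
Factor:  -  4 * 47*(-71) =13348 = 2^2 * 47^1*71^1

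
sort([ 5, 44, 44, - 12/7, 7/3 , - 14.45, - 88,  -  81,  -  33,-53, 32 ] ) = [ - 88, - 81, - 53, - 33,-14.45,- 12/7, 7/3, 5,32, 44 , 44 ]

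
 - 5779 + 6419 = 640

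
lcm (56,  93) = 5208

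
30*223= 6690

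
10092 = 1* 10092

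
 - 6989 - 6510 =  -13499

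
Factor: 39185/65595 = 3^( - 1)*17^1*461^1*4373^( - 1) = 7837/13119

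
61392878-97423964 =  - 36031086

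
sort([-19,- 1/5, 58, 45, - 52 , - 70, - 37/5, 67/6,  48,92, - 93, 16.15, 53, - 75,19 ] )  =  [ - 93, - 75,  -  70 , - 52, - 19, - 37/5,  -  1/5,67/6, 16.15, 19,45, 48,53, 58,92 ] 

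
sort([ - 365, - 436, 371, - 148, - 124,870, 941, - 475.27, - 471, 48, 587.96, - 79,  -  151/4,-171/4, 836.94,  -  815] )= [ - 815, - 475.27,-471, - 436, - 365, - 148, - 124,-79, - 171/4, -151/4, 48,371, 587.96,836.94,870 , 941] 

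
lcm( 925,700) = 25900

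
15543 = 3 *5181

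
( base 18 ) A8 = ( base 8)274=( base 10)188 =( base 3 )20222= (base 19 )9h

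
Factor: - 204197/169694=-2^( - 1 )*17^ ( -1 )*23^( - 1)*941^1  =  - 941/782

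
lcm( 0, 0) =0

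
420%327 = 93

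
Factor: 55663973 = 43^1* 127^1*10193^1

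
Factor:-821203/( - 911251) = 11^( - 2)*17^( - 1 )* 89^1*443^(-1)*9227^1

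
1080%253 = 68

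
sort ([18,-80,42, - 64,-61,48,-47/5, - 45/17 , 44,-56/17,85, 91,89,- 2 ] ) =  [ -80,  -  64,  -  61 , - 47/5,-56/17, - 45/17, - 2,18,42, 44,48,85,89,91]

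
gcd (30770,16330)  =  10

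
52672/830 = 26336/415 = 63.46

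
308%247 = 61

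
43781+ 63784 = 107565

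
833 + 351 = 1184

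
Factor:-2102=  - 2^1*1051^1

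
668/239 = 668/239  =  2.79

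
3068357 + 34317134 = 37385491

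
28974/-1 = -28974/1 = - 28974.00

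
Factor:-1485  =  - 3^3*5^1*11^1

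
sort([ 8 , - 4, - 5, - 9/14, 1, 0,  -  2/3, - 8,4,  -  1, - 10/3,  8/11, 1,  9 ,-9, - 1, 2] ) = [ - 9, - 8 , -5,-4, - 10/3, - 1,-1 , - 2/3,-9/14,0, 8/11,1,1,2,4,  8 , 9]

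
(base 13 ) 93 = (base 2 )1111000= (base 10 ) 120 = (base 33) 3L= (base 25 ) 4k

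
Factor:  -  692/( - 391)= 2^2 *17^( - 1) * 23^ ( - 1) *173^1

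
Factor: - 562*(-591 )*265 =2^1*3^1*5^1*53^1*197^1  *  281^1 = 88017630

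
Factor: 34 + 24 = 58 = 2^1*29^1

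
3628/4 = 907 = 907.00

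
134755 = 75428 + 59327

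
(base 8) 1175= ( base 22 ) 16L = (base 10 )637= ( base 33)ja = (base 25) 10c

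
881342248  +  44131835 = 925474083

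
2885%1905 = 980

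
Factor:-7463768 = - 2^3*13^1*43^1*1669^1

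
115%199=115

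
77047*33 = 2542551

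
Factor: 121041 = 3^3*4483^1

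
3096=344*9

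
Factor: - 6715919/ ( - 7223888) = 959417/1031984 = 2^(  -  4 )*211^1*4547^1*64499^( - 1)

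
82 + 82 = 164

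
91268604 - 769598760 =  - 678330156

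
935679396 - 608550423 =327128973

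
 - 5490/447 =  - 1830/149 = - 12.28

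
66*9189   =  606474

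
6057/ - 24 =-2019/8 = - 252.38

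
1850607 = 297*6231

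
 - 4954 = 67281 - 72235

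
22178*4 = 88712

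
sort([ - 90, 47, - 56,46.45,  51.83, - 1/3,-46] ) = [ - 90,-56 ,-46, - 1/3,46.45, 47,51.83] 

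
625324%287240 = 50844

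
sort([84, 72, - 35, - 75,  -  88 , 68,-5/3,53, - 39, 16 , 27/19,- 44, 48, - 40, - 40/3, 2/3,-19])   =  [-88, - 75, - 44, - 40,-39,-35  , - 19, - 40/3, - 5/3, 2/3,27/19,  16,48, 53, 68, 72, 84]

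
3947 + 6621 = 10568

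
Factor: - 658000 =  -2^4*5^3*7^1*47^1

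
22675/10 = 2267 + 1/2 = 2267.50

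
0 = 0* 12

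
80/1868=20/467 = 0.04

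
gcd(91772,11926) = 2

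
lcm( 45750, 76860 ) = 1921500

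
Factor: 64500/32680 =75/38 = 2^(-1)*3^1*5^2*19^(-1) 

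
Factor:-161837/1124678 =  - 2^( - 1 )*13^1 * 29^(-1 ) * 59^1*211^1*19391^( - 1) 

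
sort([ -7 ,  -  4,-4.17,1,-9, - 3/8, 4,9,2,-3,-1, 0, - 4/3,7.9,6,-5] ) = [ - 9, - 7,-5, - 4.17, - 4, - 3,- 4/3,-1,-3/8,0,1,  2 , 4,6,7.9,9 ] 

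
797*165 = 131505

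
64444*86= 5542184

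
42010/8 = 5251 + 1/4  =  5251.25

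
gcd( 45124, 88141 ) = 1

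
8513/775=8513/775 = 10.98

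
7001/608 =11 + 313/608= 11.51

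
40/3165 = 8/633=0.01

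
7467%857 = 611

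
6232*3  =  18696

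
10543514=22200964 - 11657450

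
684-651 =33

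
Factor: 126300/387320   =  15/46 = 2^( - 1 )*3^1*5^1*23^( - 1) 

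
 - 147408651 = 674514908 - 821923559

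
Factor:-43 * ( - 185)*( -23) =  - 5^1*23^1*37^1 * 43^1 =- 182965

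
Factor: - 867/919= - 3^1*17^2*919^( - 1 ) 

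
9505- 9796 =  - 291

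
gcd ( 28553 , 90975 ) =1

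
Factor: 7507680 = 2^5 * 3^1 * 5^1*15641^1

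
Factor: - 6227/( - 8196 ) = 2^( - 2)*3^(  -  1)*13^1 * 479^1*683^( - 1 )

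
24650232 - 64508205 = -39857973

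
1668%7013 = 1668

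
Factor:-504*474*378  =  -90302688=- 2^5*3^6*7^2*79^1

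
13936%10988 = 2948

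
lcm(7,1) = 7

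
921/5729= 921/5729 = 0.16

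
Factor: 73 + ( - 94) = - 21  =  -  3^1*7^1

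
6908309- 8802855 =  - 1894546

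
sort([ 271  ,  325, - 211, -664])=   [ - 664, - 211, 271, 325]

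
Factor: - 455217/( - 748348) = 2^(-2)*3^1 *7^1*53^1*61^( - 1 )*409^1 * 3067^( - 1 )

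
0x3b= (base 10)59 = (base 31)1S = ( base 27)25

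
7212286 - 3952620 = 3259666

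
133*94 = 12502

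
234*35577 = 8325018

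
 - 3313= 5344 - 8657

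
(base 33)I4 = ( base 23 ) 130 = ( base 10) 598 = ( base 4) 21112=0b1001010110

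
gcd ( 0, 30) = 30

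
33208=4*8302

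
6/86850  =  1/14475  =  0.00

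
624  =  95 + 529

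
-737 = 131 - 868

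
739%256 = 227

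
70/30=7/3 = 2.33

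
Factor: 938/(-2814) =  - 1/3 =- 3^( - 1)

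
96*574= 55104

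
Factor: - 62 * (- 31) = 1922 = 2^1*  31^2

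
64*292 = 18688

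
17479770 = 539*32430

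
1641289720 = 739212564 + 902077156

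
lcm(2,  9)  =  18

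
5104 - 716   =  4388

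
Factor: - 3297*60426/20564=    - 99612261/10282 =-  2^( - 1) * 3^5*7^1 * 53^( - 1)*97^(  -  1 )*157^1*373^1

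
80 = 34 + 46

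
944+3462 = 4406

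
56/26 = 2 + 2/13 = 2.15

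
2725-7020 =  - 4295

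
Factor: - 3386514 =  - 2^1*3^1*564419^1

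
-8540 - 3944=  - 12484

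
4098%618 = 390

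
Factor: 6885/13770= 1/2 = 2^( - 1)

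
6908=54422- 47514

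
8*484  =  3872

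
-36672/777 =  - 48 + 208/259 = -47.20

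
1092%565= 527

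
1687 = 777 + 910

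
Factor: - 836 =  -  2^2*11^1*19^1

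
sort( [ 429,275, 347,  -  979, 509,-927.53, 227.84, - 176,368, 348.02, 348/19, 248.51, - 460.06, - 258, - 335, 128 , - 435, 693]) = [ - 979,- 927.53,-460.06, - 435 , - 335, - 258, - 176, 348/19,128,227.84,248.51, 275,  347 , 348.02, 368, 429,509, 693]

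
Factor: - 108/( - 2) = 54 = 2^1*3^3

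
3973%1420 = 1133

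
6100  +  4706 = 10806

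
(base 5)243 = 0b1001001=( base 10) 73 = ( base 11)67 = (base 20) 3D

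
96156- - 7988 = 104144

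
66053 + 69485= 135538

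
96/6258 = 16/1043 = 0.02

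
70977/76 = 70977/76 = 933.91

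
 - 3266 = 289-3555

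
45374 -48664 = -3290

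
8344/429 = 8344/429 = 19.45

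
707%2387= 707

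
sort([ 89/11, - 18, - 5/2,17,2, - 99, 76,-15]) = [ - 99, - 18, - 15 , - 5/2,2,89/11,17,  76]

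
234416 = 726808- 492392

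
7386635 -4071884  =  3314751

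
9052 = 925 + 8127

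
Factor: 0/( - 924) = 0^1=0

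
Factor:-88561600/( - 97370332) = 2^4*5^2* 163^( - 1)*55351^1 * 149341^( - 1) = 22140400/24342583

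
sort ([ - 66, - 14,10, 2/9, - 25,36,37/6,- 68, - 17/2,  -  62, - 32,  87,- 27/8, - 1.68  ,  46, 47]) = [-68,-66, - 62,-32,- 25,-14, - 17/2, - 27/8, -1.68,2/9,37/6,10,36, 46, 47,  87 ]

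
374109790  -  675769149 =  - 301659359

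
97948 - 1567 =96381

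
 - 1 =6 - 7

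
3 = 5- 2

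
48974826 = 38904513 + 10070313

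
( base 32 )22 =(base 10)66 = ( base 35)1V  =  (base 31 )24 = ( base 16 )42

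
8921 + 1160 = 10081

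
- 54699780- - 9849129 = -44850651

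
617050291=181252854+435797437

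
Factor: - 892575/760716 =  - 99175/84524 = - 2^( - 2 )*5^2*11^( -1 )*17^( - 1)*113^ ( -1) *3967^1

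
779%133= 114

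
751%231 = 58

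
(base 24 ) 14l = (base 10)693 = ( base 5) 10233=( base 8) 1265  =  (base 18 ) 229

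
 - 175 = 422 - 597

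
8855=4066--4789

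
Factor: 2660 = 2^2*5^1*7^1*19^1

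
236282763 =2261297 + 234021466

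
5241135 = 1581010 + 3660125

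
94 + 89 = 183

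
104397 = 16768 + 87629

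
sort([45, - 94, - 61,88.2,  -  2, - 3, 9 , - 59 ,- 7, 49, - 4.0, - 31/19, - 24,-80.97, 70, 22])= [-94, - 80.97 , - 61, - 59, - 24, - 7,  -  4.0, -3, - 2,-31/19, 9, 22, 45,49,70, 88.2]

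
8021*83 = 665743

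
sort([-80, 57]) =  [-80, 57 ]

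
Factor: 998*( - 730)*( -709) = 516534860 = 2^2*5^1*73^1 * 499^1*709^1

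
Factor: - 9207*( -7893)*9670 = 702727129170 = 2^1*3^5* 5^1*11^1*31^1*877^1*967^1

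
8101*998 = 8084798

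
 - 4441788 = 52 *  ( - 85419 )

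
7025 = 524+6501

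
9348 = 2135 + 7213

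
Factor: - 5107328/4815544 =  - 2^4*39901^1 * 601943^( - 1)=-638416/601943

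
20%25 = 20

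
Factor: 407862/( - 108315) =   -  546/145 = - 2^1*3^1 * 5^( - 1)*7^1*13^1 * 29^ ( - 1)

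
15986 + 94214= 110200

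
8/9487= 8/9487 = 0.00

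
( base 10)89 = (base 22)41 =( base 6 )225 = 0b1011001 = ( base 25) 3e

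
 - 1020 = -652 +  - 368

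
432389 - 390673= 41716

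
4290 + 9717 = 14007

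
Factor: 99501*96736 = 9625328736 = 2^5*3^1 * 17^1*1951^1*3023^1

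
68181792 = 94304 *723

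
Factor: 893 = 19^1*47^1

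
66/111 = 22/37 = 0.59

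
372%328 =44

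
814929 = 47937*17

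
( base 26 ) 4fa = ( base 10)3104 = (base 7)12023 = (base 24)598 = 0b110000100000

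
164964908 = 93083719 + 71881189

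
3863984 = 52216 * 74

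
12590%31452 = 12590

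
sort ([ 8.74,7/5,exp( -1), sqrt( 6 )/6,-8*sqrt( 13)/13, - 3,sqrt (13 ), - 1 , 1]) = [-3, - 8*sqrt( 13)/13, - 1 , exp( - 1 ), sqrt (6)/6, 1,7/5, sqrt (13), 8.74]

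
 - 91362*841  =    -  76835442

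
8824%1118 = 998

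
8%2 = 0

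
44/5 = 44/5 = 8.80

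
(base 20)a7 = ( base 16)CF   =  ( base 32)6F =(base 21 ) 9I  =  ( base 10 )207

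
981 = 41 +940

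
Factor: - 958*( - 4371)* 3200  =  13399737600  =  2^8 * 3^1* 5^2 * 31^1*47^1*479^1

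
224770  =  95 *2366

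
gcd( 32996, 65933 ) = 1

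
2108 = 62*34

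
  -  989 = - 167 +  - 822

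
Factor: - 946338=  - 2^1*3^1*109^1*1447^1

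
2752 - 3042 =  - 290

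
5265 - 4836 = 429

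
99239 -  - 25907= 125146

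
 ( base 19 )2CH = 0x3c7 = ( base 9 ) 1284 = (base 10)967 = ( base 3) 1022211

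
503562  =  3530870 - 3027308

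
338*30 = 10140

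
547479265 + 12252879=559732144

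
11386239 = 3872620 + 7513619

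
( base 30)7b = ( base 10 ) 221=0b11011101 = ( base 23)9E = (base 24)95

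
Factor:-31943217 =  - 3^1* 10647739^1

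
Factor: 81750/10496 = 40875/5248 = 2^(  -  7)*3^1 * 5^3*41^( - 1)*109^1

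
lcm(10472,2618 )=10472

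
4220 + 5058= 9278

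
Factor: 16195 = 5^1*41^1*  79^1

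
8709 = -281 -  - 8990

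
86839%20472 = 4951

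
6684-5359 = 1325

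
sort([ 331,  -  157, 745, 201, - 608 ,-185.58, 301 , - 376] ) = [ - 608 , - 376, - 185.58, - 157,201, 301,331, 745]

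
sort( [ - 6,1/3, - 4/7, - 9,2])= [ - 9, - 6, - 4/7,1/3 , 2]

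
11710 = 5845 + 5865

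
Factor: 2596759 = 11^1*236069^1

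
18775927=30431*617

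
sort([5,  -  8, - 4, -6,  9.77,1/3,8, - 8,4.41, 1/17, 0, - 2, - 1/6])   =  [ -8, - 8, - 6, - 4, - 2, - 1/6, 0,1/17,1/3,4.41,5 , 8, 9.77] 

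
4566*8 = 36528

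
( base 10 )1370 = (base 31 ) 1d6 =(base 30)1FK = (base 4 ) 111122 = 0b10101011010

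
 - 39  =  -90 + 51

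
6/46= 3/23 = 0.13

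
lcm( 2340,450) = 11700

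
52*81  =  4212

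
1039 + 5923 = 6962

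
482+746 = 1228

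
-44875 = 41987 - 86862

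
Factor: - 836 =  - 2^2*11^1*19^1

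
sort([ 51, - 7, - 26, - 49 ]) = [ - 49, - 26,  -  7,51 ] 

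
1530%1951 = 1530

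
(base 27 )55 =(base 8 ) 214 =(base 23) 62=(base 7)260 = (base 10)140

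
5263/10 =526 +3/10 = 526.30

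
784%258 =10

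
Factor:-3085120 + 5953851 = 2868731 = 53^1*113^1*479^1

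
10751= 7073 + 3678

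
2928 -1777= 1151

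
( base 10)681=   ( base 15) 306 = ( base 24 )149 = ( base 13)405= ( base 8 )1251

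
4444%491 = 25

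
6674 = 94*71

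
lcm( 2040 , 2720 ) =8160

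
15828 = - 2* ( -7914)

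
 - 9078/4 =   -  4539/2 = -2269.50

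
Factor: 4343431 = 661^1 * 6571^1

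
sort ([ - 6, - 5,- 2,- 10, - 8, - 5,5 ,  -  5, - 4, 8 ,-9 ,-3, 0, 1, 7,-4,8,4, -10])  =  [ - 10, - 10, - 9, - 8,-6, - 5, - 5,  -  5 ,  -  4,-4, - 3, - 2 , 0, 1, 4,5,7, 8, 8] 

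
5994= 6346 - 352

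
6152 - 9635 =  - 3483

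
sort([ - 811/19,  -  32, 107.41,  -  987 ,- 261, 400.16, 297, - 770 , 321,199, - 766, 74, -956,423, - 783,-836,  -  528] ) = [  -  987, - 956, - 836,-783 , - 770,-766,-528, - 261,  -  811/19,-32,74 , 107.41, 199 , 297, 321, 400.16, 423]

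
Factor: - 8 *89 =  - 2^3*89^1 = -712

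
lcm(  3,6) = 6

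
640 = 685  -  45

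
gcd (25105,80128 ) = 1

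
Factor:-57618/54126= - 33/31 =- 3^1 * 11^1*31^( - 1 ) 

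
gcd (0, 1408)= 1408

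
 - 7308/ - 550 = 13 + 79/275 =13.29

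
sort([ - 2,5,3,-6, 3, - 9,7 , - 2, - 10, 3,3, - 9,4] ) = [ - 10,-9,  -  9,-6, - 2,-2,  3,3,3,3,4, 5,7] 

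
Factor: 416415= 3^1*5^1*17^1*23^1*71^1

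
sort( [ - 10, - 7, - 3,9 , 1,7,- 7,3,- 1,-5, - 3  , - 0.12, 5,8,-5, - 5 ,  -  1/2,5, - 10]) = [ - 10, - 10 , - 7, - 7, -5,-5, - 5, -3,- 3,-1, -1/2,-0.12,1,3,5,  5,7,8,9 ] 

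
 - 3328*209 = -695552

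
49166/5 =49166/5 = 9833.20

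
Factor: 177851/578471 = 293/953 = 293^1*953^( - 1)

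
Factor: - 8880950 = -2^1 *5^2 * 13^2*1051^1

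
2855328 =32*89229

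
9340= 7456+1884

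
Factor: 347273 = 61^1 * 5693^1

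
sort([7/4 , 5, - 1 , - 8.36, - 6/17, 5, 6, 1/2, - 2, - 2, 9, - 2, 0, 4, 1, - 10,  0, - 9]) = [ - 10, - 9, - 8.36, - 2, - 2, - 2,- 1, - 6/17 , 0,0,1/2, 1,7/4,4, 5,5, 6,9]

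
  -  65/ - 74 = 65/74=0.88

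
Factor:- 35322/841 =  - 42 =- 2^1* 3^1*7^1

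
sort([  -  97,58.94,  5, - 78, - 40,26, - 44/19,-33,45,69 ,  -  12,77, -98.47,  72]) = [  -  98.47,-97, - 78 , - 40,  -  33, - 12,-44/19,5, 26, 45, 58.94,69, 72,77 ] 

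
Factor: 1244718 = 2^1*3^2*69151^1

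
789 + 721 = 1510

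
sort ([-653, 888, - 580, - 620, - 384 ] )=[ - 653, - 620,- 580, - 384, 888 ] 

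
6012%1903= 303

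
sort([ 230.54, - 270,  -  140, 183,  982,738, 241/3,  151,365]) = [-270, -140,241/3,  151, 183, 230.54,365, 738, 982] 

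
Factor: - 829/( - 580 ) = 2^( - 2 )*5^( - 1)*29^( - 1)*829^1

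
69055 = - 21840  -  -90895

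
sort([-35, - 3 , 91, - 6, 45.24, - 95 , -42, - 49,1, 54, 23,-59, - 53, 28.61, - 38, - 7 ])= [-95, - 59,-53, - 49,-42, -38,- 35, -7, - 6, - 3, 1,23 , 28.61, 45.24, 54,91 ]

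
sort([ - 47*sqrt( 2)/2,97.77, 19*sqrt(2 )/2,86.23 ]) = [ -47*sqrt( 2 )/2,19*sqrt(2)/2 , 86.23,97.77]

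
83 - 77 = 6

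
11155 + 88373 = 99528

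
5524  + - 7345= - 1821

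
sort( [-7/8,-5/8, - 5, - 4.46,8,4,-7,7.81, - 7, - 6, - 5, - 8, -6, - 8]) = [ - 8, - 8, - 7, - 7, - 6, - 6, - 5, - 5, - 4.46, - 7/8, - 5/8,4, 7.81, 8]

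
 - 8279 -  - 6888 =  - 1391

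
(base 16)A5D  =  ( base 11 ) 1aa2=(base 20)6CD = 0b101001011101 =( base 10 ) 2653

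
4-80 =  - 76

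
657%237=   183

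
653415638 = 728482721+-75067083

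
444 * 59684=26499696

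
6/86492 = 3/43246=0.00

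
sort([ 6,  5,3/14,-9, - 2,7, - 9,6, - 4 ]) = [ - 9,- 9, - 4, - 2, 3/14, 5,  6, 6, 7 ] 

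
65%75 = 65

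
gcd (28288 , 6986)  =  2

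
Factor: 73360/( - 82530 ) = - 2^3*3^(-2) = - 8/9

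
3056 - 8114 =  - 5058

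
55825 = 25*2233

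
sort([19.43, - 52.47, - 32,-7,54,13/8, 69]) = [ - 52.47, - 32, - 7, 13/8 , 19.43,  54, 69] 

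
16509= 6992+9517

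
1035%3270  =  1035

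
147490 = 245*602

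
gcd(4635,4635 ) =4635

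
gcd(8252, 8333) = 1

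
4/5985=4/5985 = 0.00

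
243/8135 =243/8135 = 0.03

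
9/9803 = 9/9803 = 0.00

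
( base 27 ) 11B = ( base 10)767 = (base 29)qd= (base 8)1377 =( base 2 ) 1011111111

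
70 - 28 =42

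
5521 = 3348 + 2173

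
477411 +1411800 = 1889211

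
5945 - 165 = 5780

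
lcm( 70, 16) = 560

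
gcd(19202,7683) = 1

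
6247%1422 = 559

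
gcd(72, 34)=2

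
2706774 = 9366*289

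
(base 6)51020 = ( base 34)5RA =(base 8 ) 15064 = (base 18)12cc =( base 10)6708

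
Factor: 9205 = 5^1*7^1*263^1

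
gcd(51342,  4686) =6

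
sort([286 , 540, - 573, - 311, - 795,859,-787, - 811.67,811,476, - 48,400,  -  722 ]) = [ - 811.67, - 795,-787, - 722, - 573 ,  -  311,  -  48,  286,400 , 476, 540 , 811, 859]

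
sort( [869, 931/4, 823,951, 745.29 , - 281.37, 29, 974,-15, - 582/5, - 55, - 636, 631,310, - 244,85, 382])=[-636, - 281.37, - 244, - 582/5, - 55 , - 15 , 29, 85, 931/4, 310, 382,631,745.29,823, 869, 951, 974 ]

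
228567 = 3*76189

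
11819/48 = 246+11/48 = 246.23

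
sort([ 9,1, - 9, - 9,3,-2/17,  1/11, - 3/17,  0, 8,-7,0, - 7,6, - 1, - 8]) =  [-9, - 9 , - 8, - 7, - 7, - 1,  -  3/17, -2/17,0, 0, 1/11,1,3,6 , 8,9] 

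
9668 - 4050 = 5618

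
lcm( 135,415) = 11205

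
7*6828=47796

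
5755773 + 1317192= 7072965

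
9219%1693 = 754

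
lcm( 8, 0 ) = 0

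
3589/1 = 3589 = 3589.00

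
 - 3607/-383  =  9+160/383  =  9.42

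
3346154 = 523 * 6398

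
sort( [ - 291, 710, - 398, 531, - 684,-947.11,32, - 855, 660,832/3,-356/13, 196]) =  [ - 947.11, - 855, -684 ,  -  398, - 291, - 356/13, 32,196, 832/3, 531,660,710]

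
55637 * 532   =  29598884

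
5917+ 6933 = 12850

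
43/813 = 43/813= 0.05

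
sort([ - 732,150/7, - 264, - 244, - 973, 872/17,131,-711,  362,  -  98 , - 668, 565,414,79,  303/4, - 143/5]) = [ - 973, - 732, - 711, - 668, - 264, - 244,-98, - 143/5  ,  150/7,872/17, 303/4  ,  79,131,362,414,565]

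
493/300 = 1 + 193/300 = 1.64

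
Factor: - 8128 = - 2^6*127^1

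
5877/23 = 5877/23 = 255.52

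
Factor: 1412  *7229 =10207348= 2^2*353^1*7229^1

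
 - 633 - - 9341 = 8708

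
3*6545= 19635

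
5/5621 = 5/5621 = 0.00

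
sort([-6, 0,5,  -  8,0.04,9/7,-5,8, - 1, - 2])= [-8  , - 6,-5, - 2, - 1,0,0.04 , 9/7,5,8]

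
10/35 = 2/7 = 0.29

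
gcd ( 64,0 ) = 64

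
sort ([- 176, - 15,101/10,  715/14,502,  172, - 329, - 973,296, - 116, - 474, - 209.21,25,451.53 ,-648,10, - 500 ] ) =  [ - 973, - 648, - 500, - 474, - 329,-209.21, - 176, - 116, - 15, 10,101/10 , 25,715/14,  172, 296,451.53, 502]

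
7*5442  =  38094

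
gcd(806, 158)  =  2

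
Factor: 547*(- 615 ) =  - 336405 = - 3^1 * 5^1 * 41^1 * 547^1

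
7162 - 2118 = 5044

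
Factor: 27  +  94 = 11^2=121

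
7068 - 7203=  - 135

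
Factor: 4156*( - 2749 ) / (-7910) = 2^1 *5^( - 1)*7^( -1)*113^( - 1) * 1039^1*2749^1=5712422/3955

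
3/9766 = 3/9766 = 0.00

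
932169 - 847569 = 84600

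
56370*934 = 52649580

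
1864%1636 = 228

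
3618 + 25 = 3643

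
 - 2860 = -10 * 286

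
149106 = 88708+60398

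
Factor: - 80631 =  - 3^2 *17^2 * 31^1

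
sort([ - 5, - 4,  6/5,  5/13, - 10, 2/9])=[ - 10, - 5, - 4, 2/9, 5/13 , 6/5]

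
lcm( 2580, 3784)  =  56760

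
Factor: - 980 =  - 2^2*5^1*7^2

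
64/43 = 1 + 21/43 = 1.49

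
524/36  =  131/9 = 14.56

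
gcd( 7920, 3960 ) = 3960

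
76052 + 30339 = 106391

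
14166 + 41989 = 56155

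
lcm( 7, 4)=28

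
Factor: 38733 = 3^1*12911^1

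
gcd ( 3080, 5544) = 616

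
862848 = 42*20544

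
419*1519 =636461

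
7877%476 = 261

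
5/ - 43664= - 1 + 43659/43664 = -0.00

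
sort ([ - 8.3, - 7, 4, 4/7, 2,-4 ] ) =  [-8.3,-7,  -  4, 4/7, 2, 4 ]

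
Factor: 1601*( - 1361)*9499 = - 20697950539 = - 7^1*23^1*59^1*  1361^1*1601^1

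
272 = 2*136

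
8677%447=184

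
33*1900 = 62700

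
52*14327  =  745004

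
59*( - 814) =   -  48026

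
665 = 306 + 359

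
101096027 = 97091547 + 4004480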